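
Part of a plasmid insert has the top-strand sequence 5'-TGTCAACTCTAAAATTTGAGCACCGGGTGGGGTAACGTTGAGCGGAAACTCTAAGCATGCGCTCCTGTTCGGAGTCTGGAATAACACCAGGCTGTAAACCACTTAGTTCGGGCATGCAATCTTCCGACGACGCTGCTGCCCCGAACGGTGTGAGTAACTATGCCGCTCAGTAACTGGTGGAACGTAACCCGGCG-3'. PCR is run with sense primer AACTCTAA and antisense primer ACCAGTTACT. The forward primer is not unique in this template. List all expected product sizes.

174 bp, 132 bp

The forward primer AACTCTAA matches the top strand at positions 5–12, 47–54.
The reverse primer's reverse complement is AGTAACTGGT, matching at positions 169–178.
Each forward site pairs with the reverse site to give a product ending at position 178: sizes 174, 132 bp.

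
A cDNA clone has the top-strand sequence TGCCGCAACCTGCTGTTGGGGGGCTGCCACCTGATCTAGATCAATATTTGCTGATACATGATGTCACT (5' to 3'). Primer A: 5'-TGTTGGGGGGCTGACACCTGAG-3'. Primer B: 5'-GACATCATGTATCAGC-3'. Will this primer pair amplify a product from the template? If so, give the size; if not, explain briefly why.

Primer A (TGTTGGGGGGCTGACACCTGAG) does not match the top strand, and its reverse complement CTCAGGTGTCAGCCCCCCAACA does not match either.
With no annealing site for primer A, no amplification occurs.

No product — primer A has no binding site in the template.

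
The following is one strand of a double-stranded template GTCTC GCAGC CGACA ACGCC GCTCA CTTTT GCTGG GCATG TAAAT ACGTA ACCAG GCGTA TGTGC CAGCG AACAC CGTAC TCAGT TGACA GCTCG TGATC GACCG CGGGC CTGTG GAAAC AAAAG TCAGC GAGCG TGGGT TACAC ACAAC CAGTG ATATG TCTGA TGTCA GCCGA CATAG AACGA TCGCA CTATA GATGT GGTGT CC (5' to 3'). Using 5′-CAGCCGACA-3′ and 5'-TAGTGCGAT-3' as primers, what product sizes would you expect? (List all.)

187 bp, 25 bp

The forward primer CAGCCGACA matches the top strand at positions 7–15, 169–177.
The reverse primer's reverse complement is ATCGCACTA, matching at positions 185–193.
Each forward site pairs with the reverse site to give a product ending at position 193: sizes 187, 25 bp.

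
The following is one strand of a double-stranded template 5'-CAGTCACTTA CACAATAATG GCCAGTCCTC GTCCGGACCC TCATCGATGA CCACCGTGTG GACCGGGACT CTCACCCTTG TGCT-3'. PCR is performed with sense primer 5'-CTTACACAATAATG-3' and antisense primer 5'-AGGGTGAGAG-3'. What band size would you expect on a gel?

72 bp

Scanning the template, CTTACACAATAATG occurs at positions 7–20; this primer anneals to the bottom strand there with its 3' end pointing downstream.
Taking the reverse complement of AGGGTGAGAG gives CTCTCACCCT, found at positions 69–78 on the template; the primer anneals here to the top strand with its 3' end pointing upstream.
Amplicon spans positions 7–78: 72 bp.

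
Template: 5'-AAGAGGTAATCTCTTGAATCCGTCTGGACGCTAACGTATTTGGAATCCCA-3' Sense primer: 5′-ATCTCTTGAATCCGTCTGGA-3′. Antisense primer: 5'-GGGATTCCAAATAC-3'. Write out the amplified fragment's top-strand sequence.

Scanning the template, ATCTCTTGAATCCGTCTGGA occurs at positions 9–28; this primer anneals to the bottom strand there with its 3' end pointing downstream.
The reverse primer's reverse complement is GTATTTGGAATCCC, which matches the template at positions 36–49.
The product is the template from position 9 through 49 (41 bp).

5'-ATCTCTTGAATCCGTCTGGACGCTAACGTATTTGGAATCCC-3'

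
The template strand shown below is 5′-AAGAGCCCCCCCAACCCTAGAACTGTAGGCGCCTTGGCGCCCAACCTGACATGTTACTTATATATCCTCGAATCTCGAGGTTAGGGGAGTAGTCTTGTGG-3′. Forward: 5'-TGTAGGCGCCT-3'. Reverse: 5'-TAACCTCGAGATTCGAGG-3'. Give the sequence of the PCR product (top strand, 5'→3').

Forward primer TGTAGGCGCCT is found on the top strand at positions 24–34.
Reverse complement of the reverse primer: CCTCGAATCTCGAGGTTA. This occurs on the top strand at positions 66–83.
The product is the template from position 24 through 83 (60 bp).

5'-TGTAGGCGCCTTGGCGCCCAACCTGACATGTTACTTATATATCCTCGAATCTCGAGGTTA-3'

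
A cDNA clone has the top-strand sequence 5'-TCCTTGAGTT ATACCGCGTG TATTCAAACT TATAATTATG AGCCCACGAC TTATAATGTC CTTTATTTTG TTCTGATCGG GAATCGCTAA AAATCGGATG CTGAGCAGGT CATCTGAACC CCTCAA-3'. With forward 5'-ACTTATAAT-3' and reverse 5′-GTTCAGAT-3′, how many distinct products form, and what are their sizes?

Two products: 92 bp, 71 bp

The forward primer ACTTATAAT matches the top strand at positions 28–36, 49–57.
The reverse primer's reverse complement is ATCTGAAC, matching at positions 112–119.
Each forward site pairs with the reverse site to give a product ending at position 119: sizes 92, 71 bp.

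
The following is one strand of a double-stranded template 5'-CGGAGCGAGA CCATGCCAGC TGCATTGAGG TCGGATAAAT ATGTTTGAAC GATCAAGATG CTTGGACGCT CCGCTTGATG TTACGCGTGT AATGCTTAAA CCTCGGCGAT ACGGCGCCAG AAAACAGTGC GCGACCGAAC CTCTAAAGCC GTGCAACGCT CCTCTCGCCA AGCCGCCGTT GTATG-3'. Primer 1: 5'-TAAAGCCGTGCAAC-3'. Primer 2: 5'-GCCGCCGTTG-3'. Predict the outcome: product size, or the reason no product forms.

Primer 1 (TAAAGCCGTGCAAC) matches the top strand at positions 144–157 (3' end points downstream).
Primer 2 (GCCGCCGTTG) also matches the top strand directly, at positions 172–181 — its reverse complement CAACGGCGGC is not present.
Both primers anneal to the bottom strand with 3' ends pointing the same way, so neither can prime synthesis back toward the other.

No product — both primers anneal to the same strand and extend in the same direction.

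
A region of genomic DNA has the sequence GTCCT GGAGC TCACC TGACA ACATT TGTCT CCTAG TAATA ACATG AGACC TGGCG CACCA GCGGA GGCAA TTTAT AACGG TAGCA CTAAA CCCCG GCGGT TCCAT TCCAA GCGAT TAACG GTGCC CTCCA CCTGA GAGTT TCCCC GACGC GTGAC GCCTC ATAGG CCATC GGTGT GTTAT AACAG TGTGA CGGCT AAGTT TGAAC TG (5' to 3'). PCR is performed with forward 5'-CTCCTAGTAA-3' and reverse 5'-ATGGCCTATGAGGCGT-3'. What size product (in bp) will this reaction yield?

141 bp

Forward primer CTCCTAGTAA is found on the top strand at positions 29–38.
Reverse complement of the reverse primer: ACGCCTCATAGGCCAT. This occurs on the top strand at positions 154–169.
The product runs from position 29 to position 169, so its length is 169 − 29 + 1 = 141 bp.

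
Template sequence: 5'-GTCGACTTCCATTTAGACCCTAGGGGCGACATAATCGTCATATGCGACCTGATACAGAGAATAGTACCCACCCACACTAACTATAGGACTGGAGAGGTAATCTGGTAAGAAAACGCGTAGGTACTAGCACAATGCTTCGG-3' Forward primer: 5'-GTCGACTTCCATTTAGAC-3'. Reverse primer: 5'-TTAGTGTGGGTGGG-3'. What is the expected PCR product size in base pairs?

80 bp

The forward primer matches the template at positions 1–18.
Taking the reverse complement of TTAGTGTGGGTGGG gives CCCACCCACACTAA, found at positions 67–80 on the template; the primer anneals here to the top strand with its 3' end pointing upstream.
Product length = (reverse-primer end) − (forward-primer start) + 1 = 80 − 1 + 1 = 80 bp.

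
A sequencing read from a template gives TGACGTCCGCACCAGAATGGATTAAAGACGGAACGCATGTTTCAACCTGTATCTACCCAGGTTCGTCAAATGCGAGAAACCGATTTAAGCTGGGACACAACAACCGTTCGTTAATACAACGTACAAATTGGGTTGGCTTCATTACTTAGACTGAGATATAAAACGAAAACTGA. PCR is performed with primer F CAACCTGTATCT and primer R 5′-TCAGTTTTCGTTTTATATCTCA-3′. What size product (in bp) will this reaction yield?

Forward primer CAACCTGTATCT is found on the top strand at positions 43–54.
Taking the reverse complement of TCAGTTTTCGTTTTATATCTCA gives TGAGATATAAAACGAAAACTGA, found at positions 152–173 on the template; the primer anneals here to the top strand with its 3' end pointing upstream.
Amplicon spans positions 43–173: 131 bp.

131 bp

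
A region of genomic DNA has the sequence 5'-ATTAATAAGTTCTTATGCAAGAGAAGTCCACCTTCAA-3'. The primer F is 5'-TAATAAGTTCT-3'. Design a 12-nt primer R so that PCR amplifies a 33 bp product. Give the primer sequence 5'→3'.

5'-GAAGGTGGACTT-3'

The forward primer binds at positions 3–13, so a 33 bp product ends at position 3 + 33 − 1 = 35.
The reverse primer anneals to the top strand over positions 24–35, i.e. to AAGTCCACCTTC.
Its sequence written 5'→3' is the reverse complement: GAAGGTGGACTT.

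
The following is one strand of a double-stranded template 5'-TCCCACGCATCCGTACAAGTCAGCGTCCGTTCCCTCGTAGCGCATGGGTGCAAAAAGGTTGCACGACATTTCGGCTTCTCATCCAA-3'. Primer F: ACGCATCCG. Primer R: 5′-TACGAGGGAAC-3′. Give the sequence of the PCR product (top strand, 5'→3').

Scanning the template, ACGCATCCG occurs at positions 5–13; this primer anneals to the bottom strand there with its 3' end pointing downstream.
The reverse primer's reverse complement is GTTCCCTCGTA, which matches the template at positions 29–39.
The product is the template from position 5 through 39 (35 bp).

5'-ACGCATCCGTACAAGTCAGCGTCCGTTCCCTCGTA-3'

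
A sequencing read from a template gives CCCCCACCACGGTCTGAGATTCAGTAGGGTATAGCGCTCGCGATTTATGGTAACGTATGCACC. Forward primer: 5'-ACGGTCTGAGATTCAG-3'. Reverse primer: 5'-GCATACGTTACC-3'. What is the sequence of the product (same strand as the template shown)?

5'-ACGGTCTGAGATTCAGTAGGGTATAGCGCTCGCGATTTATGGTAACGTATGC-3'

The forward primer matches the template at positions 9–24.
Taking the reverse complement of GCATACGTTACC gives GGTAACGTATGC, found at positions 49–60 on the template; the primer anneals here to the top strand with its 3' end pointing upstream.
The product is the template from position 9 through 60 (52 bp).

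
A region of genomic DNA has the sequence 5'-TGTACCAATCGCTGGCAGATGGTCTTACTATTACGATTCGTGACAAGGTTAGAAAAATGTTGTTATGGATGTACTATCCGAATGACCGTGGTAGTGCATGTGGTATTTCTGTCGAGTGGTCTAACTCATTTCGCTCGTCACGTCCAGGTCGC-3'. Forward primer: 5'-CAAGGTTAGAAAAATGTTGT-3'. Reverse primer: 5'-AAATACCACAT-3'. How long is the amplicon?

65 bp

Forward primer CAAGGTTAGAAAAATGTTGT is found on the top strand at positions 44–63.
Taking the reverse complement of AAATACCACAT gives ATGTGGTATTT, found at positions 98–108 on the template; the primer anneals here to the top strand with its 3' end pointing upstream.
Amplicon spans positions 44–108: 65 bp.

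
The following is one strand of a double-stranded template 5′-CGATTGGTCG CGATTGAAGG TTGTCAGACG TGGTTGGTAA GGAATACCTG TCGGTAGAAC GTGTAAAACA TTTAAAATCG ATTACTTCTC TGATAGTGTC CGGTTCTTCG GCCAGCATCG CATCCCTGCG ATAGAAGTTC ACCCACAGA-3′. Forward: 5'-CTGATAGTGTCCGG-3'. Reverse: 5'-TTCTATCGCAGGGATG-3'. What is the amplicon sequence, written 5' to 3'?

5'-CTGATAGTGTCCGGTTCTTCGGCCAGCATCGCATCCCTGCGATAGAA-3'

The forward primer matches the template at positions 90–103.
The reverse primer's reverse complement is CATCCCTGCGATAGAA, which matches the template at positions 121–136.
The product is the template from position 90 through 136 (47 bp).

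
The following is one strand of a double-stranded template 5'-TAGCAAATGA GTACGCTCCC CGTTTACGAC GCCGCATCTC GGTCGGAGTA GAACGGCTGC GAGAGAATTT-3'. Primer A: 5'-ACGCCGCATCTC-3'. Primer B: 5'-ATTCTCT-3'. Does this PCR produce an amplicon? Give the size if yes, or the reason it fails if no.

Primer A (ACGCCGCATCTC) matches the top strand at positions 29–40; it acts as a forward primer.
Primer B's reverse complement is AGAGAAT, matching the top strand at positions 62–68; it acts as a reverse primer.
The 3' ends face each other across positions 29–68, giving a 40 bp product.

Yes — a 40 bp product.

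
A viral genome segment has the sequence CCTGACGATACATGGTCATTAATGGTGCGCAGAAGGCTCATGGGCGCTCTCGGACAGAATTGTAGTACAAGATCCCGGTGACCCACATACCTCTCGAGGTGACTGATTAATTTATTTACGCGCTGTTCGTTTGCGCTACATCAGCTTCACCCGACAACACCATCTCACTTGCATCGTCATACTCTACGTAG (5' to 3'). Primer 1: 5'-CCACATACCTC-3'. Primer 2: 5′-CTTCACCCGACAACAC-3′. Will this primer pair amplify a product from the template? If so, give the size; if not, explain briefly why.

Primer 1 (CCACATACCTC) matches the top strand at positions 83–93 (3' end points downstream).
Primer 2 (CTTCACCCGACAACAC) also matches the top strand directly, at positions 145–160 — its reverse complement GTGTTGTCGGGTGAAG is not present.
Both primers anneal to the bottom strand with 3' ends pointing the same way, so neither can prime synthesis back toward the other.

No product — both primers anneal to the same strand and extend in the same direction.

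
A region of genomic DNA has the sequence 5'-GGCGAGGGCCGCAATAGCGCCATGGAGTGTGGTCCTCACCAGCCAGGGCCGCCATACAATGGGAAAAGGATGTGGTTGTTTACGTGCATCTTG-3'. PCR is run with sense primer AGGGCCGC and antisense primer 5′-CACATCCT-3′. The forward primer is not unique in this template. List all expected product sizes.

70 bp, 30 bp

The forward primer AGGGCCGC matches the top strand at positions 5–12, 45–52.
The reverse primer's reverse complement is AGGATGTG, matching at positions 67–74.
Each forward site pairs with the reverse site to give a product ending at position 74: sizes 70, 30 bp.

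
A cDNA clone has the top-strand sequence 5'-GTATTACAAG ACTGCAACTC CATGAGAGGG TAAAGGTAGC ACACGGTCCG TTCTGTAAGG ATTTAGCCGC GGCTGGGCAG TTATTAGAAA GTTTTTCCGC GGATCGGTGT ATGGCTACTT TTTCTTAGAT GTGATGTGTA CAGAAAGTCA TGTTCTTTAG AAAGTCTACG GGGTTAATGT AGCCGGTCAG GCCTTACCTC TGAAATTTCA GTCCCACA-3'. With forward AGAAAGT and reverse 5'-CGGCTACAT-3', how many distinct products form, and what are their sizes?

Three products: 100 bp, 44 bp, 27 bp

The forward primer AGAAAGT matches the top strand at positions 86–92, 142–148, 159–165.
The reverse primer's reverse complement is ATGTAGCCG, matching at positions 177–185.
Each forward site pairs with the reverse site to give a product ending at position 185: sizes 100, 44, 27 bp.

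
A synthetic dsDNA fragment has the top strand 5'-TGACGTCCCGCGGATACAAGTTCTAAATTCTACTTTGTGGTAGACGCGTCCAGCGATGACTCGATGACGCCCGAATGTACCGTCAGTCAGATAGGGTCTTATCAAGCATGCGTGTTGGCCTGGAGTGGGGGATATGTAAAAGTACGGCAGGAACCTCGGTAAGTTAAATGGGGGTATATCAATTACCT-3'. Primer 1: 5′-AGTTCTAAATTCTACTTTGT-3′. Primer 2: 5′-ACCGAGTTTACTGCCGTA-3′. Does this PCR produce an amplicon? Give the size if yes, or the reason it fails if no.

Primer 2 (ACCGAGTTTACTGCCGTA) does not match the top strand, and its reverse complement TACGGCAGTAAACTCGGT does not match either.
With no annealing site for primer 2, no amplification occurs.

No product — primer 2 has no binding site in the template.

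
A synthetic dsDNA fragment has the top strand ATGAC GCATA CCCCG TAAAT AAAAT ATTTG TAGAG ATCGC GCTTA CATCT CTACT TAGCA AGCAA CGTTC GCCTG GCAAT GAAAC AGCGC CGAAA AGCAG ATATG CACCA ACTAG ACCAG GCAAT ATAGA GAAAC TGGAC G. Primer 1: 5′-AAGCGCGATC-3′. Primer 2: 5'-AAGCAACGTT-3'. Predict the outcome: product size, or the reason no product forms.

No product — the primers' 3' ends point away from each other.

Primer 1 (AAGCGCGATC) has reverse complement GATCGCGCTT, which matches the top strand at positions 35–44; primer 1 anneals to the top strand there with its 3' end pointing upstream toward position 35.
Primer 2 (AAGCAACGTT) matches the top strand directly at positions 60–69; it anneals to the bottom strand with its 3' end pointing downstream toward position 69.
The 3' ends diverge (primer 1 extends toward position 1, primer 2 toward position 141), so the primers never converge on a shared product.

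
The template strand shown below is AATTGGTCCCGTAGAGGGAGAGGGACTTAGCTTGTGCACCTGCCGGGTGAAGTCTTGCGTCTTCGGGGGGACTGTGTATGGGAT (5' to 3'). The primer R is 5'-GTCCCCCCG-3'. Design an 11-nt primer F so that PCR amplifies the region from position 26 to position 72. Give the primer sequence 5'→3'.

5'-CTTAGCTTGTG-3'

The reverse primer's reverse complement CGGGGGGAC matches the template at positions 64–72; the product starts at position 26.
The forward primer is identical to the top strand over positions 26–36: CTTAGCTTGTG.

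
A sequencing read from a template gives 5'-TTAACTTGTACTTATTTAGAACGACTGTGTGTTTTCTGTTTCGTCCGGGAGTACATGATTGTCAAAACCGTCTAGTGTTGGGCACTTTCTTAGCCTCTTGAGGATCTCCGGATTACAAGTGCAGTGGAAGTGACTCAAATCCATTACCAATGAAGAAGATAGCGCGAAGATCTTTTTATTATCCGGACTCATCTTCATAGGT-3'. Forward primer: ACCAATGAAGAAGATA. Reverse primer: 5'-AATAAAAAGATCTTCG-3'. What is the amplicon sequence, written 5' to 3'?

Forward primer ACCAATGAAGAAGATA is found on the top strand at positions 146–161.
Reverse complement of the reverse primer: CGAAGATCTTTTTATT. This occurs on the top strand at positions 165–180.
The product is the template from position 146 through 180 (35 bp).

5'-ACCAATGAAGAAGATAGCGCGAAGATCTTTTTATT-3'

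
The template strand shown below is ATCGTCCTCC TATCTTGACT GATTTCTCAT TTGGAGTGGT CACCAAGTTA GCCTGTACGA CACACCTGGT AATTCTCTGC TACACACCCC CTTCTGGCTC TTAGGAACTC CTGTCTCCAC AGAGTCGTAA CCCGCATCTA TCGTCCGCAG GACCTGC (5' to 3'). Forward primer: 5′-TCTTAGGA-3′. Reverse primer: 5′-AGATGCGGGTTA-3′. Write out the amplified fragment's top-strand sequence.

Scanning the template, TCTTAGGA occurs at positions 99–106; this primer anneals to the bottom strand there with its 3' end pointing downstream.
Reverse complement of the reverse primer: TAACCCGCATCT. This occurs on the top strand at positions 128–139.
The product is the template from position 99 through 139 (41 bp).

5'-TCTTAGGAACTCCTGTCTCCACAGAGTCGTAACCCGCATCT-3'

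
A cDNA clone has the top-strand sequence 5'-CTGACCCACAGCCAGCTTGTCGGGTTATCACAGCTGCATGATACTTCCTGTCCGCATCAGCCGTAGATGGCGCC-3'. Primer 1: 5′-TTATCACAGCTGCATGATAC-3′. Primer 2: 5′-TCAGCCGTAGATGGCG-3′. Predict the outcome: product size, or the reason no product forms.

No product — both primers anneal to the same strand and extend in the same direction.

Primer 1 (TTATCACAGCTGCATGATAC) matches the top strand at positions 25–44 (3' end points downstream).
Primer 2 (TCAGCCGTAGATGGCG) also matches the top strand directly, at positions 57–72 — its reverse complement CGCCATCTACGGCTGA is not present.
Both primers anneal to the bottom strand with 3' ends pointing the same way, so neither can prime synthesis back toward the other.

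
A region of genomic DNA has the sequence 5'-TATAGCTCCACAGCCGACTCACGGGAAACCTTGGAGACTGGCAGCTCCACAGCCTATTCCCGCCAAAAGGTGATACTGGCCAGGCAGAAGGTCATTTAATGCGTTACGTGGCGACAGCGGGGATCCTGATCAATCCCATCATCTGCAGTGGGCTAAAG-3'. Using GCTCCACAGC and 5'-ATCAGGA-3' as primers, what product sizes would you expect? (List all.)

126 bp, 87 bp

The forward primer GCTCCACAGC matches the top strand at positions 5–14, 44–53.
The reverse primer's reverse complement is TCCTGAT, matching at positions 124–130.
Each forward site pairs with the reverse site to give a product ending at position 130: sizes 126, 87 bp.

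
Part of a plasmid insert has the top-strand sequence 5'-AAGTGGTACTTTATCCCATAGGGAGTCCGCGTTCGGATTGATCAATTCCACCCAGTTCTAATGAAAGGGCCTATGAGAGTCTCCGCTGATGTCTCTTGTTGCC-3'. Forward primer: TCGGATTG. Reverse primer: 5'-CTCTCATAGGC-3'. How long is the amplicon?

47 bp

The forward primer matches the template at positions 33–40.
Taking the reverse complement of CTCTCATAGGC gives GCCTATGAGAG, found at positions 69–79 on the template; the primer anneals here to the top strand with its 3' end pointing upstream.
Amplicon spans positions 33–79: 47 bp.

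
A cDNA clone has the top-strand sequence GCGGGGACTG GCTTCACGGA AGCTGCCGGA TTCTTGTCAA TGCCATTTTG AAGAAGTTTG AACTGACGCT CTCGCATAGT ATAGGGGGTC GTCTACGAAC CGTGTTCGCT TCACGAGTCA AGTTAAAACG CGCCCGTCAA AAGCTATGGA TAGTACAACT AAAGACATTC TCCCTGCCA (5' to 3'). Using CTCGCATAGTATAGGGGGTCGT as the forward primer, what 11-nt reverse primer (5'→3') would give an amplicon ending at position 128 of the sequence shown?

The forward primer binds at positions 71–92; the product's 3' end on the top strand is position 128.
The reverse primer anneals to the top strand over positions 118–128, i.e. to TCAAGTTAAAA.
Its sequence written 5'→3' is the reverse complement: TTTTAACTTGA.

5'-TTTTAACTTGA-3'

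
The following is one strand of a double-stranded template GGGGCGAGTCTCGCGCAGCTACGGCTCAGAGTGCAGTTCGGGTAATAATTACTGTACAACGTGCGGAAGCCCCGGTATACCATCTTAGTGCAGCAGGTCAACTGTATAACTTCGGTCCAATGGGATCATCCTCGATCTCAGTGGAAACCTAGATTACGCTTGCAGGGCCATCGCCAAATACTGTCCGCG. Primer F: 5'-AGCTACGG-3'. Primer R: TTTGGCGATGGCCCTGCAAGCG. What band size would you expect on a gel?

The forward primer matches the template at positions 17–24.
The reverse primer's reverse complement is CGCTTGCAGGGCCATCGCCAAA, which matches the template at positions 157–178.
Amplicon spans positions 17–178: 162 bp.

162 bp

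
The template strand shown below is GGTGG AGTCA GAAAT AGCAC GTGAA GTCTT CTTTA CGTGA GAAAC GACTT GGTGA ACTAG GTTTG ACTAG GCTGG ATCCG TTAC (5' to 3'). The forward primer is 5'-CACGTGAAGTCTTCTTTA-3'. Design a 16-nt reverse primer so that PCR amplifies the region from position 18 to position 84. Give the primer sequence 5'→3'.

5'-GTAACGGATCCAGCCT-3'

The product's 3' end on the top strand is position 84.
The reverse primer anneals to the top strand over positions 69–84, i.e. to AGGCTGGATCCGTTAC.
Its sequence written 5'→3' is the reverse complement: GTAACGGATCCAGCCT.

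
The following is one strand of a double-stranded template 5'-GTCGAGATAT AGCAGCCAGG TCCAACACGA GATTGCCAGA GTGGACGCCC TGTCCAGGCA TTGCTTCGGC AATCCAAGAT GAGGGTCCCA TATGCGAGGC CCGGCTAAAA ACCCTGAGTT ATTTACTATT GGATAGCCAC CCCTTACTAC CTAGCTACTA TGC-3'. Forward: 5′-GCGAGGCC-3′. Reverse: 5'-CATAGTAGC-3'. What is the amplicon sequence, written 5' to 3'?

The forward primer matches the template at positions 94–101.
Taking the reverse complement of CATAGTAGC gives GCTACTATG, found at positions 154–162 on the template; the primer anneals here to the top strand with its 3' end pointing upstream.
The product is the template from position 94 through 162 (69 bp).

5'-GCGAGGCCCGGCTAAAAACCCTGAGTTATTTACTATTGGATAGCCACCCCTTACTACCTAGCTACTATG-3'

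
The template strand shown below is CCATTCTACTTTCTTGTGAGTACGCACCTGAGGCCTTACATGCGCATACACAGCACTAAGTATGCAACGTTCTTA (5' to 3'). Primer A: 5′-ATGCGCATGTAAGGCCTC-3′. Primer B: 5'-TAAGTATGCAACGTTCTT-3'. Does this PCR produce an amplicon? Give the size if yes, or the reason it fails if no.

No product — the primers' 3' ends point away from each other.

Primer A (ATGCGCATGTAAGGCCTC) has reverse complement GAGGCCTTACATGCGCAT, which matches the top strand at positions 30–47; primer A anneals to the top strand there with its 3' end pointing upstream toward position 30.
Primer B (TAAGTATGCAACGTTCTT) matches the top strand directly at positions 57–74; it anneals to the bottom strand with its 3' end pointing downstream toward position 74.
The 3' ends diverge (primer A extends toward position 1, primer B toward position 75), so the primers never converge on a shared product.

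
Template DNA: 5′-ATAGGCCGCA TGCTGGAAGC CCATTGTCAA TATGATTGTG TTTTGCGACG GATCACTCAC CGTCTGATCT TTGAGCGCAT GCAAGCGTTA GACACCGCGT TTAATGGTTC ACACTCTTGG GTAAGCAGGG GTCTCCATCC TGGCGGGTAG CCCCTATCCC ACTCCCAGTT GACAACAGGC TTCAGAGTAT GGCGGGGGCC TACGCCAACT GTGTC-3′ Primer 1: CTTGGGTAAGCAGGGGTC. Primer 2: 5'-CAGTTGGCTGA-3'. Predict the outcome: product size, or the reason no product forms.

Primer 2 (CAGTTGGCTGA) does not match the top strand, and its reverse complement TCAGCCAACTG does not match either.
With no annealing site for primer 2, no amplification occurs.

No product — primer 2 has no binding site in the template.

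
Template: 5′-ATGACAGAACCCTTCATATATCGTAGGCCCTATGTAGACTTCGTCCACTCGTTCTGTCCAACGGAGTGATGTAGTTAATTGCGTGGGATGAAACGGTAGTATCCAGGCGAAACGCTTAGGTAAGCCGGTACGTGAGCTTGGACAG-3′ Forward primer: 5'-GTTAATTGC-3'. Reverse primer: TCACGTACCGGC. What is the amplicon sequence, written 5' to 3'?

5'-GTTAATTGCGTGGGATGAAACGGTAGTATCCAGGCGAAACGCTTAGGTAAGCCGGTACGTGA-3'

Forward primer GTTAATTGC is found on the top strand at positions 74–82.
Reverse complement of the reverse primer: GCCGGTACGTGA. This occurs on the top strand at positions 124–135.
The product is the template from position 74 through 135 (62 bp).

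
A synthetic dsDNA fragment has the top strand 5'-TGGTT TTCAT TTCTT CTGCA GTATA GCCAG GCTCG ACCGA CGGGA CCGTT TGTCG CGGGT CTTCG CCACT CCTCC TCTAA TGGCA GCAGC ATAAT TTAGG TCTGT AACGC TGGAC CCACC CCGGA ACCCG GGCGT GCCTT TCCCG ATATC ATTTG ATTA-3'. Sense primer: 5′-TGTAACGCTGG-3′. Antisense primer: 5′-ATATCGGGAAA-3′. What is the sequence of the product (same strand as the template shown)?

5'-TGTAACGCTGGACCCACCCCGGAACCCGGGCGTGCCTTTCCCGATAT-3'

The forward primer matches the template at positions 103–113.
Taking the reverse complement of ATATCGGGAAA gives TTTCCCGATAT, found at positions 139–149 on the template; the primer anneals here to the top strand with its 3' end pointing upstream.
The product is the template from position 103 through 149 (47 bp).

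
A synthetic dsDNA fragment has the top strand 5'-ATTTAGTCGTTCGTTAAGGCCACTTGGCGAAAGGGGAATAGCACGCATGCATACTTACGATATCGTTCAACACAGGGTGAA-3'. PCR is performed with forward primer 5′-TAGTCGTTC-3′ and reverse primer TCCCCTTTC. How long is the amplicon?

34 bp

The forward primer matches the template at positions 4–12.
Taking the reverse complement of TCCCCTTTC gives GAAAGGGGA, found at positions 29–37 on the template; the primer anneals here to the top strand with its 3' end pointing upstream.
The product runs from position 4 to position 37, so its length is 37 − 4 + 1 = 34 bp.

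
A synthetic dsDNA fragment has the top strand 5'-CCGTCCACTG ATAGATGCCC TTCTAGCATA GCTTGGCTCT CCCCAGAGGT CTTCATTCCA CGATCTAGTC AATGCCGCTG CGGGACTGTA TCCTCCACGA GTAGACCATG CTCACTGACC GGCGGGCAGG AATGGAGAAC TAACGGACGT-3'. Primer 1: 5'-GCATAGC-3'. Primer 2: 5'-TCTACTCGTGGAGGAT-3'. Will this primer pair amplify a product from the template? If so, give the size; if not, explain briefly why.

Yes — an 80 bp product.

Primer 1 (GCATAGC) matches the top strand at positions 26–32; it acts as a forward primer.
Primer 2's reverse complement is ATCCTCCACGAGTAGA, matching the top strand at positions 90–105; it acts as a reverse primer.
The 3' ends face each other across positions 26–105, giving an 80 bp product.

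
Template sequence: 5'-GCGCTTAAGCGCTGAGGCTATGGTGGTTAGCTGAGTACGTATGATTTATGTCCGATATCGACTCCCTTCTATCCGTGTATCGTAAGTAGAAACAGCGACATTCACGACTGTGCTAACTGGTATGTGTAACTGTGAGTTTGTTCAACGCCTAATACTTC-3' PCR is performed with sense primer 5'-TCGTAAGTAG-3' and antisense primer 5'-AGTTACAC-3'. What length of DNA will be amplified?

52 bp

Scanning the template, TCGTAAGTAG occurs at positions 80–89; this primer anneals to the bottom strand there with its 3' end pointing downstream.
The reverse primer's reverse complement is GTGTAACT, which matches the template at positions 124–131.
The product runs from position 80 to position 131, so its length is 131 − 80 + 1 = 52 bp.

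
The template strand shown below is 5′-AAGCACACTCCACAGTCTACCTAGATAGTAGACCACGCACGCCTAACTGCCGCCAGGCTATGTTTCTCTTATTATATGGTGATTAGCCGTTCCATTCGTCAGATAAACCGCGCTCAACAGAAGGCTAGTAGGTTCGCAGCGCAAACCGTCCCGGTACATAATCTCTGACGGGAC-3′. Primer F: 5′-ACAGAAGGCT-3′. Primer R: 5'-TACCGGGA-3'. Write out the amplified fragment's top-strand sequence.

The forward primer matches the template at positions 117–126.
The reverse primer's reverse complement is TCCCGGTA, which matches the template at positions 149–156.
The product is the template from position 117 through 156 (40 bp).

5'-ACAGAAGGCTAGTAGGTTCGCAGCGCAAACCGTCCCGGTA-3'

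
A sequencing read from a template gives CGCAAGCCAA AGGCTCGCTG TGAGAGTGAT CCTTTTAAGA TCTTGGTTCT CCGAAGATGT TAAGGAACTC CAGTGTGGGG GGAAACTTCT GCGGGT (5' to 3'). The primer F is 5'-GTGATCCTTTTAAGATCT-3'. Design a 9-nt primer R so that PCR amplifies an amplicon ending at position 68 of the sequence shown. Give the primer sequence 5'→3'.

5'-GTTCCTTAA-3'

The forward primer binds at positions 26–43; the product's 3' end on the top strand is position 68.
The reverse primer anneals to the top strand over positions 60–68, i.e. to TTAAGGAAC.
Its sequence written 5'→3' is the reverse complement: GTTCCTTAA.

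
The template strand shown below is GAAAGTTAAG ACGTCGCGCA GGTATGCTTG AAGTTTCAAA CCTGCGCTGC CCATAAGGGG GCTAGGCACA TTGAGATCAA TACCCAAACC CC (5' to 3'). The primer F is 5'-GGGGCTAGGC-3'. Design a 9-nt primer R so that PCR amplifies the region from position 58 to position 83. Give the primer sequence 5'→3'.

5'-GTATTGATC-3'

The product's 3' end on the top strand is position 83.
The reverse primer anneals to the top strand over positions 75–83, i.e. to GATCAATAC.
Its sequence written 5'→3' is the reverse complement: GTATTGATC.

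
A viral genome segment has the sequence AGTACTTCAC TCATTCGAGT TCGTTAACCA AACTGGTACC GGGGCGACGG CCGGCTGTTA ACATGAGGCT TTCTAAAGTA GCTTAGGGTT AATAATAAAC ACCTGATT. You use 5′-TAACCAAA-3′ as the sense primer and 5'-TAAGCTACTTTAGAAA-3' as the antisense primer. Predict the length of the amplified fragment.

61 bp

Forward primer TAACCAAA is found on the top strand at positions 25–32.
Reverse complement of the reverse primer: TTTCTAAAGTAGCTTA. This occurs on the top strand at positions 70–85.
Amplicon spans positions 25–85: 61 bp.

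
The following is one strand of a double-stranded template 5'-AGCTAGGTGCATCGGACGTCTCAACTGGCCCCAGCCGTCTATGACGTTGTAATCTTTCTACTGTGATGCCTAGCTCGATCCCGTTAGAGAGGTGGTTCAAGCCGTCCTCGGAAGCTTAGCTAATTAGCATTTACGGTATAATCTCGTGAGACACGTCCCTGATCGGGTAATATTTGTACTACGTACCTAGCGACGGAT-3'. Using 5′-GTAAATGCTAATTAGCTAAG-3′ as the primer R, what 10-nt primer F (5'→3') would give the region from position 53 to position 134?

The reverse primer's reverse complement CTTAGCTAATTAGCATTTAC matches the template at positions 115–134; the product starts at position 53.
The forward primer is identical to the top strand over positions 53–62: TCTTTCTACT.

5'-TCTTTCTACT-3'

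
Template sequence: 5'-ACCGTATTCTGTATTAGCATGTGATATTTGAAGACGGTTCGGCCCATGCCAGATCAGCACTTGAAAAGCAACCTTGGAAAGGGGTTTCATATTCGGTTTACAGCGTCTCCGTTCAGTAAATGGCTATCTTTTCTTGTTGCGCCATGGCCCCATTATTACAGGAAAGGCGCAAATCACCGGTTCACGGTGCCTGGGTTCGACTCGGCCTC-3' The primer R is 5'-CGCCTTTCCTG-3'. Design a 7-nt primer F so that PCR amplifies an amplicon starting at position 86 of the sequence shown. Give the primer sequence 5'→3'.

5'-TTCATAT-3'

The reverse primer's reverse complement CAGGAAAGGCG matches the template at positions 159–169; the product starts at position 86.
The forward primer is identical to the top strand over positions 86–92: TTCATAT.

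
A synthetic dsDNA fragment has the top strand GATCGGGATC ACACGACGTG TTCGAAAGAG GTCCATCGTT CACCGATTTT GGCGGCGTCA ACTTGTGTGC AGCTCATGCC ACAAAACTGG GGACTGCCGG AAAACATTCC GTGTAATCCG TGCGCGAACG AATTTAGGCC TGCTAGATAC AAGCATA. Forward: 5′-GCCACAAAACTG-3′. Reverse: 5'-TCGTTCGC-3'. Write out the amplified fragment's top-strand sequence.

Scanning the template, GCCACAAAACTG occurs at positions 78–89; this primer anneals to the bottom strand there with its 3' end pointing downstream.
The reverse primer's reverse complement is GCGAACGA, which matches the template at positions 124–131.
The product is the template from position 78 through 131 (54 bp).

5'-GCCACAAAACTGGGGACTGCCGGAAAACATTCCGTGTAATCCGTGCGCGAACGA-3'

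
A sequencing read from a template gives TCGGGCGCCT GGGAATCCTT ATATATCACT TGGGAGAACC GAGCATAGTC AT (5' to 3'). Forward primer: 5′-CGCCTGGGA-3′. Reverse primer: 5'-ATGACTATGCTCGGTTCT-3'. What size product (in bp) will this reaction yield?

The forward primer matches the template at positions 6–14.
Reverse complement of the reverse primer: AGAACCGAGCATAGTCAT. This occurs on the top strand at positions 35–52.
Amplicon spans positions 6–52: 47 bp.

47 bp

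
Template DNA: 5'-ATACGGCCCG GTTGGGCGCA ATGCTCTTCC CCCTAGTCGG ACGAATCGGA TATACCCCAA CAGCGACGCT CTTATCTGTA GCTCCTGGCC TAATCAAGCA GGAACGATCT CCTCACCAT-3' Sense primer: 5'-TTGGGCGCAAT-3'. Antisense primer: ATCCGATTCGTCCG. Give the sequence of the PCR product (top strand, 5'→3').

Scanning the template, TTGGGCGCAAT occurs at positions 12–22; this primer anneals to the bottom strand there with its 3' end pointing downstream.
Reverse complement of the reverse primer: CGGACGAATCGGAT. This occurs on the top strand at positions 38–51.
The product is the template from position 12 through 51 (40 bp).

5'-TTGGGCGCAATGCTCTTCCCCCTAGTCGGACGAATCGGAT-3'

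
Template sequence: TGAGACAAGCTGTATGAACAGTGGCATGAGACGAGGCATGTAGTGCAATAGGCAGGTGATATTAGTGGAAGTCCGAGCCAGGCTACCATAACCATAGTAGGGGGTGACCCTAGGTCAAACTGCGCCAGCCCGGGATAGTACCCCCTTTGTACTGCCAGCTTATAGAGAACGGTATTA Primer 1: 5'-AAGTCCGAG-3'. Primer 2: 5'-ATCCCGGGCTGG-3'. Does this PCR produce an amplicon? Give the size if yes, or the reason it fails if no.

Yes — a 68 bp product.

Primer 1 (AAGTCCGAG) matches the top strand at positions 69–77; it acts as a forward primer.
Primer 2's reverse complement is CCAGCCCGGGAT, matching the top strand at positions 125–136; it acts as a reverse primer.
The 3' ends face each other across positions 69–136, giving a 68 bp product.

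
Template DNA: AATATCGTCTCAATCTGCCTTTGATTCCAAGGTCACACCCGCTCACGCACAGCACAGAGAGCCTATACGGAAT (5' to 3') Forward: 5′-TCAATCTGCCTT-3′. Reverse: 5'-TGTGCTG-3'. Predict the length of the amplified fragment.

47 bp

The forward primer matches the template at positions 10–21.
Reverse complement of the reverse primer: CAGCACA. This occurs on the top strand at positions 50–56.
Product length = (reverse-primer end) − (forward-primer start) + 1 = 56 − 10 + 1 = 47 bp.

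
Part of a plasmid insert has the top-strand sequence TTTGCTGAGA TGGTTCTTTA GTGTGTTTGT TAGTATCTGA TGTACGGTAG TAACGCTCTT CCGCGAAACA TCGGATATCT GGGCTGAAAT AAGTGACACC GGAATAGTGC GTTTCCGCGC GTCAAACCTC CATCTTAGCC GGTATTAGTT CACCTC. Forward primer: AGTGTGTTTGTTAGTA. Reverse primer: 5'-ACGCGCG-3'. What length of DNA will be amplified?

Forward primer AGTGTGTTTGTTAGTA is found on the top strand at positions 20–35.
Reverse complement of the reverse primer: CGCGCGT. This occurs on the top strand at positions 116–122.
Amplicon spans positions 20–122: 103 bp.

103 bp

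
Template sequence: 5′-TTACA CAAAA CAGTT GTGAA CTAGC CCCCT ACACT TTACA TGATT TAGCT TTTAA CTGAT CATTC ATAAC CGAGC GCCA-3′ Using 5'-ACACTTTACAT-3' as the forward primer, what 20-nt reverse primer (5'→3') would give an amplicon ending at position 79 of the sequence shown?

5'-TGGCGCTCGGTTATGAATGA-3'

The forward primer binds at positions 31–41; the product's 3' end on the top strand is position 79.
The reverse primer anneals to the top strand over positions 60–79, i.e. to TCATTCATAACCGAGCGCCA.
Its sequence written 5'→3' is the reverse complement: TGGCGCTCGGTTATGAATGA.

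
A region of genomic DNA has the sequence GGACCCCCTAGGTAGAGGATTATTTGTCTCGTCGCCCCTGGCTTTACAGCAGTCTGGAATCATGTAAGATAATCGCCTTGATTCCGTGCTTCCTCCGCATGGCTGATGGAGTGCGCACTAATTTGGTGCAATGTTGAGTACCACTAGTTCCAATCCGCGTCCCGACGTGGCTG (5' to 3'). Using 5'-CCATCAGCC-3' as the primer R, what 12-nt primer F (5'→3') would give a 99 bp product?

5'-GGTAGAGGATTA-3'

The reverse primer's reverse complement GGCTGATGG matches the template at positions 101–109, so the product ends at position 109.
A 99 bp product then starts at position 109 − 99 + 1 = 11.
The forward primer is identical to the top strand there: GGTAGAGGATTA.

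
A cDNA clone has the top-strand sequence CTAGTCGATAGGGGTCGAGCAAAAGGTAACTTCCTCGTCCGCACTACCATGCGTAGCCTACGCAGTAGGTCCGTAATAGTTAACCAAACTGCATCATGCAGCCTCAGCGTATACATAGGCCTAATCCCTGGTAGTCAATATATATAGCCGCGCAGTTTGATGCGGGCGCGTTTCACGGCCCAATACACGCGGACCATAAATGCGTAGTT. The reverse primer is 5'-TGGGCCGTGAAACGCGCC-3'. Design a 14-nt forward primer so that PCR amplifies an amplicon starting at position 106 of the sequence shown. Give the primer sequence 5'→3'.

5'-AGCGTATACATAGG-3'

The reverse primer's reverse complement GGCGCGTTTCACGGCCCA matches the template at positions 165–182; the product starts at position 106.
The forward primer is identical to the top strand over positions 106–119: AGCGTATACATAGG.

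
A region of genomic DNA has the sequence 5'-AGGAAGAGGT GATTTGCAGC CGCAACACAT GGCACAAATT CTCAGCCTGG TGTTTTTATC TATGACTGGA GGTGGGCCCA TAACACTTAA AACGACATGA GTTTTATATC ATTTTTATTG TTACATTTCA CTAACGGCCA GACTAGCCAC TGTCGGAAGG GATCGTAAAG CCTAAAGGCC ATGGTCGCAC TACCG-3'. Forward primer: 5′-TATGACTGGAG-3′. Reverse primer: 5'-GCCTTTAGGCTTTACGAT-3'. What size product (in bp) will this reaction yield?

119 bp

Forward primer TATGACTGGAG is found on the top strand at positions 61–71.
Taking the reverse complement of GCCTTTAGGCTTTACGAT gives ATCGTAAAGCCTAAAGGC, found at positions 162–179 on the template; the primer anneals here to the top strand with its 3' end pointing upstream.
Product length = (reverse-primer end) − (forward-primer start) + 1 = 179 − 61 + 1 = 119 bp.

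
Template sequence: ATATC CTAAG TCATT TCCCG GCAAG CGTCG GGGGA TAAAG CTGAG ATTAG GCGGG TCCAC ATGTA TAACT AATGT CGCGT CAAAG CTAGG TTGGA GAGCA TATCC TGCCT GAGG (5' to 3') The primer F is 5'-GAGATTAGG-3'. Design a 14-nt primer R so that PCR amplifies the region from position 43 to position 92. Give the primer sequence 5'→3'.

5'-AACCTAGCTTTGAC-3'

The product's 3' end on the top strand is position 92.
The reverse primer anneals to the top strand over positions 79–92, i.e. to GTCAAAGCTAGGTT.
Its sequence written 5'→3' is the reverse complement: AACCTAGCTTTGAC.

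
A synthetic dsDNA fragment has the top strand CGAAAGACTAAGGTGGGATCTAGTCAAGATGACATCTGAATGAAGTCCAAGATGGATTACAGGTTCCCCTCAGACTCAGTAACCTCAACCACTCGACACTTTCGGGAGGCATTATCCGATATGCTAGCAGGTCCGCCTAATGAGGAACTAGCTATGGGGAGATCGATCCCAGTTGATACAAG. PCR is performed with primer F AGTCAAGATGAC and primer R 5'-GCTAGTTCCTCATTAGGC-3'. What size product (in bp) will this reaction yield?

131 bp

Scanning the template, AGTCAAGATGAC occurs at positions 22–33; this primer anneals to the bottom strand there with its 3' end pointing downstream.
The reverse primer's reverse complement is GCCTAATGAGGAACTAGC, which matches the template at positions 135–152.
Product length = (reverse-primer end) − (forward-primer start) + 1 = 152 − 22 + 1 = 131 bp.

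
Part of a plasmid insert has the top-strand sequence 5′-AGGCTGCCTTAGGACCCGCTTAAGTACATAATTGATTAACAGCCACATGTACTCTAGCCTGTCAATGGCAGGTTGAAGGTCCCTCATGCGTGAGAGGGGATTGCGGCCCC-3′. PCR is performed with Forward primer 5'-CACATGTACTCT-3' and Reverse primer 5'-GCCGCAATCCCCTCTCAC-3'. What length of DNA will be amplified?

Scanning the template, CACATGTACTCT occurs at positions 44–55; this primer anneals to the bottom strand there with its 3' end pointing downstream.
Taking the reverse complement of GCCGCAATCCCCTCTCAC gives GTGAGAGGGGATTGCGGC, found at positions 90–107 on the template; the primer anneals here to the top strand with its 3' end pointing upstream.
Amplicon spans positions 44–107: 64 bp.

64 bp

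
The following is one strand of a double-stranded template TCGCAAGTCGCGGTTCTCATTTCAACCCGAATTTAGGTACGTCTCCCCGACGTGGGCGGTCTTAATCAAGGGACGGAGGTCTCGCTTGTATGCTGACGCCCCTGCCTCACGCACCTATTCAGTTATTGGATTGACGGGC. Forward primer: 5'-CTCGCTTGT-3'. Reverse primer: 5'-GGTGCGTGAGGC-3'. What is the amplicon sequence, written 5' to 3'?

Forward primer CTCGCTTGT is found on the top strand at positions 81–89.
Reverse complement of the reverse primer: GCCTCACGCACC. This occurs on the top strand at positions 104–115.
The product is the template from position 81 through 115 (35 bp).

5'-CTCGCTTGTATGCTGACGCCCCTGCCTCACGCACC-3'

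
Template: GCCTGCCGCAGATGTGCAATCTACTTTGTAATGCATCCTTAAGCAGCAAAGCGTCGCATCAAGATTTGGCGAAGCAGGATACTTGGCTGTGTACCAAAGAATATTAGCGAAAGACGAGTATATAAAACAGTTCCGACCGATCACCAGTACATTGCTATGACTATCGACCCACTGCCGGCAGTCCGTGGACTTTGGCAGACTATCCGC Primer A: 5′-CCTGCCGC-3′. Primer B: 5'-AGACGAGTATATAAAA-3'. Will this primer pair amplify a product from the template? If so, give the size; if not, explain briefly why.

Primer A (CCTGCCGC) matches the top strand at positions 2–9 (3' end points downstream).
Primer B (AGACGAGTATATAAAA) also matches the top strand directly, at positions 112–127 — its reverse complement TTTTATATACTCGTCT is not present.
Both primers anneal to the bottom strand with 3' ends pointing the same way, so neither can prime synthesis back toward the other.

No product — both primers anneal to the same strand and extend in the same direction.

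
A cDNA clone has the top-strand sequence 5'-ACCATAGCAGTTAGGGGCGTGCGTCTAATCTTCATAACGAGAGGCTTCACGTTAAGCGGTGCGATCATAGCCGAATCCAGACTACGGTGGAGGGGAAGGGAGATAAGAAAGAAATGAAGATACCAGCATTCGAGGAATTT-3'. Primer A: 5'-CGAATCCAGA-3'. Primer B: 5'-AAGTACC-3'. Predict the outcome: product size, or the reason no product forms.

No product — primer B has no binding site in the template.

Primer B (AAGTACC) does not match the top strand, and its reverse complement GGTACTT does not match either.
With no annealing site for primer B, no amplification occurs.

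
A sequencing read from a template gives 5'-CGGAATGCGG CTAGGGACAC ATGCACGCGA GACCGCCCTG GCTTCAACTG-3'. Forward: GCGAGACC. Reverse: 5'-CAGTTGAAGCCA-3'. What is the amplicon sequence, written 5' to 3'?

Forward primer GCGAGACC is found on the top strand at positions 27–34.
The reverse primer's reverse complement is TGGCTTCAACTG, which matches the template at positions 39–50.
The product is the template from position 27 through 50 (24 bp).

5'-GCGAGACCGCCCTGGCTTCAACTG-3'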